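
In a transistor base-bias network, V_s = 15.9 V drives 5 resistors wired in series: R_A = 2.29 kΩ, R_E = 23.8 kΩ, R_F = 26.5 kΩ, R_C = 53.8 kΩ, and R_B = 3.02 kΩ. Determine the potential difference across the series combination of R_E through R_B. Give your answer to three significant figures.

ΣR = 2.29 + 23.8 + 26.5 + 53.8 + 3.02 = 109.4 kΩ.
R_{R_E..R_B} = 23.8 + 26.5 + 53.8 + 3.02 = 107.1 kΩ.
V = V_s · R/ΣR = 15.9 × 0.9791 = 15.57 V.

V ≈ 15.6 V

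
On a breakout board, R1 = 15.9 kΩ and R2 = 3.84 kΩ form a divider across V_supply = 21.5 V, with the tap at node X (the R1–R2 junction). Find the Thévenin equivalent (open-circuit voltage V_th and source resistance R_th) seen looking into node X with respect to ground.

With X open, the divider is unloaded: V_th = 21.5 × 3.84/19.74 = 4.182 V.
Looking into X with the source shorted: R_th = R1·R2/(R1+R2) = 15.90 × 3.84/19.74 = 3.093 kΩ.

V_th ≈ 4.18 V, R_th ≈ 3.09 kΩ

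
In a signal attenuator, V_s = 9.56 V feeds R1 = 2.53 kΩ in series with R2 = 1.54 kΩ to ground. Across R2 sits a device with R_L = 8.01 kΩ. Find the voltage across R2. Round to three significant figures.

V_out ≈ 3.23 V

R2 ‖ R_L = (1.54 × 8.01)/(1.54 + 8.01) = 1.292 kΩ.
Voltage divider with the loaded lower leg: V_out = 9.56 × 1.292/(2.53 + 1.292) = 9.56 × 0.3380 = 3.231 V.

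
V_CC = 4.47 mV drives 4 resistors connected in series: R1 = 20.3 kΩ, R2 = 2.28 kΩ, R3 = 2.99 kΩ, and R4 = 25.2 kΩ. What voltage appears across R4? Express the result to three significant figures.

Series total: ΣR = 20.3 + 2.28 + 2.99 + 25.2 = 50.77 kΩ.
Voltage divider: V = V_CC · (25.20 / 50.77) = 4.47 × 0.4964 = 2.219 mV.

V ≈ 2.22 mV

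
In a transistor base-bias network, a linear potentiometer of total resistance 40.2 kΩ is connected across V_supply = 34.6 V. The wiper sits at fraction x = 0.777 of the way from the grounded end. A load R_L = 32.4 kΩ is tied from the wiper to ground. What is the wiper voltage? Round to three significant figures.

Split the track: R_lower = x·R_p = 31.24 kΩ, R_upper = (1−x)·R_p = 8.965 kΩ.
(x·R_p) ‖ R_L = 15.90 kΩ.
V_out = 34.6 × 15.90/(8.965 + 15.90) = 22.13 V.

V_out ≈ 22.1 V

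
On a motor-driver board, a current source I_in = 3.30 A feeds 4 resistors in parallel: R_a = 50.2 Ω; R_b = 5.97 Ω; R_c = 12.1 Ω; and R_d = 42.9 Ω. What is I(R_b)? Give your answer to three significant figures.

Conductances: ΣG = 1/50.2 + 1/5.97 + 1/12.1 + 1/42.9 = 0.2934 (1/Ω).
R_b takes the fraction G_k/ΣG = 0.1675/0.2934 = 0.5709, so I = 3.30 × 0.5709 = 1.884 A.

I ≈ 1.88 A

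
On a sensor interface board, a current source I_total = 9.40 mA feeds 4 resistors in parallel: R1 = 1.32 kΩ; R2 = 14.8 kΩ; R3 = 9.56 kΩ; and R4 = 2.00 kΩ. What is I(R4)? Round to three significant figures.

I ≈ 3.29 mA

Total conductance ΣG = 1/1.32 + 1/14.8 + 1/9.56 + 1/2.00 = 1.430 (units of 1/kΩ).
Current divider: I(R4) = I_total · G_k/ΣG = 9.40 × (0.5000/1.430) = 9.40 × 0.3497 = 3.287 mA.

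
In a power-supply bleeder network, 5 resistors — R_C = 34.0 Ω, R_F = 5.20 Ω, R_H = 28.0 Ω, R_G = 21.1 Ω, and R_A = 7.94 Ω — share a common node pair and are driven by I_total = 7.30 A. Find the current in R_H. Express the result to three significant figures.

Conductances: ΣG = 1/34.0 + 1/5.20 + 1/28.0 + 1/21.1 + 1/7.94 = 0.4308 (1/Ω).
By the current-divider rule, I = I_total · G_k/ΣG = 7.30 × 0.08291 = 0.6052 A.

I ≈ 0.605 A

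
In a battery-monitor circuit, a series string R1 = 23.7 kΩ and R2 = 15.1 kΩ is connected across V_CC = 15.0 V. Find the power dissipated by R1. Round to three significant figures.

Series current I = V_CC/ΣR = 15.0/38.80 = 0.3866 mA.
V(R1) = I·R = 9.162 V; P = V·I = 9.162 × 0.3866 = 3.542 mW.

P ≈ 3.54 mW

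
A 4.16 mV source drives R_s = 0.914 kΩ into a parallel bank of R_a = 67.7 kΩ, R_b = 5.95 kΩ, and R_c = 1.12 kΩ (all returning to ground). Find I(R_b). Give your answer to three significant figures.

I ≈ 0.353 µA

Parallel bank: R_p = 1/(1/67.7 + 1/5.95 + 1/1.12) = 0.9296 kΩ.
Node voltage V_A = V_s · R_p/(R_s + R_p) = 4.16 × 0.5042 = 2.098 mV.
Branch current I = V_A/R_b = 2.098/5.95 = 0.3525 µA.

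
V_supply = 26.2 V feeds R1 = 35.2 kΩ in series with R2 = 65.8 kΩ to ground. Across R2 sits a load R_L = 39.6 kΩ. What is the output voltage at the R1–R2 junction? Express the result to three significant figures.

First combine the lower leg with the load: R2 ‖ R_L = 24.72 kΩ.
Then V_out = V_supply · R2'/(R1 + R2') = 26.2 × 24.72/59.92 = 10.81 V.

V_out ≈ 10.8 V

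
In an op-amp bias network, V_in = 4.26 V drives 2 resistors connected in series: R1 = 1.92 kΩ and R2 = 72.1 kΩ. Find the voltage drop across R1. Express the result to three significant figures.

V ≈ 0.110 V

ΣR = 1.92 + 72.1 = 74.02 kΩ.
Voltage divider: V = V_in · (1.920 / 74.02) = 4.26 × 0.02594 = 0.1105 V.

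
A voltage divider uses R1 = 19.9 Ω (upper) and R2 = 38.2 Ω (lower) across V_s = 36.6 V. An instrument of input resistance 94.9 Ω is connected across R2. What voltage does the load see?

R2 ‖ R_L = (38.2 × 94.9)/(38.2 + 94.9) = 27.24 Ω.
Now apply the divider: V_out = 36.6 × 0.5778 = 21.15 V.

V_out ≈ 21.1 V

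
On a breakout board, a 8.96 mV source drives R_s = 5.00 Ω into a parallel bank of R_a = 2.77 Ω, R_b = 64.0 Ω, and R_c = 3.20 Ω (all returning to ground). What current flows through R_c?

I ≈ 0.630 mA

Equivalent of the parallel group: R_p = 1.451 Ω.
V_A by voltage divider: V_A = 8.96 × 1.451/(5.00 + 1.451) = 2.015 mV.
I(R_c) = V_A / R_c = 2.015/3.20 = 0.6298 mA.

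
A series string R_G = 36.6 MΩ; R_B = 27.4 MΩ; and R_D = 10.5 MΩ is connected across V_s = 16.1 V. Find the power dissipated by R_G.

The common current is I = 16.1/74.50 = 0.2161 µA.
V(R_G) = I·R = 7.910 V; P = V·I = 7.910 × 0.2161 = 1.709 µW.

P ≈ 1.71 µW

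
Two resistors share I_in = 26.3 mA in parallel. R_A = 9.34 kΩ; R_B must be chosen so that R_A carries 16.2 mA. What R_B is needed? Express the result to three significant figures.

Two-branch current divider: I_A = I_in · R_B/(R_A + R_B).
16.2/26.3 = R_B/(R_A + R_B) → R_B = R_A · (0.6160)/(1 − 0.6160) = 9.34 × 1.604 = 14.98 kΩ.

R_B ≈ 15.0 kΩ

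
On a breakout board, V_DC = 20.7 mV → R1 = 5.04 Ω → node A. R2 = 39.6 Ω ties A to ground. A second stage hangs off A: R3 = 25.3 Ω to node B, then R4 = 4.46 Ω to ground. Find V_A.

Node A sees R2 in parallel with the series input of stage 2, R3 + R4 = 29.76 Ω.
R2 ‖ (R3+R4) = 16.99 Ω.
So V_A = 20.7 × 0.7712 = 15.96 mV.

V_A ≈ 16.0 mV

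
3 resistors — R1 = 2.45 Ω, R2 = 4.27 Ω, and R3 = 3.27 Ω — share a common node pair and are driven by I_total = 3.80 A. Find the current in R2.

I ≈ 0.939 A

Total conductance ΣG = 1/2.45 + 1/4.27 + 1/3.27 = 0.9482 (units of 1/Ω).
Current divider: I(R2) = I_total · G_k/ΣG = 3.80 × (0.2342/0.9482) = 3.80 × 0.2470 = 0.9386 A.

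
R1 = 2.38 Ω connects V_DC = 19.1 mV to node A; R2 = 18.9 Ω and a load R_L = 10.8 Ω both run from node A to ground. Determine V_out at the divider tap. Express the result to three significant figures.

R2 ‖ R_L = (18.9 × 10.8)/(18.9 + 10.8) = 6.873 Ω.
Now apply the divider: V_out = 19.1 × 0.7428 = 14.19 mV.

V_out ≈ 14.2 mV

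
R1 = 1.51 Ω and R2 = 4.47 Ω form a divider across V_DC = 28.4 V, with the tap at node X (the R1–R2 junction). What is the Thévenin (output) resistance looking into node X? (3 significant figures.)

R_th ≈ 1.13 Ω

With V_DC suppressed (replaced by a short), R_th = R1 ‖ R2 = (1.510 × 4.47)/(1.510 + 4.47) = 1.129 Ω.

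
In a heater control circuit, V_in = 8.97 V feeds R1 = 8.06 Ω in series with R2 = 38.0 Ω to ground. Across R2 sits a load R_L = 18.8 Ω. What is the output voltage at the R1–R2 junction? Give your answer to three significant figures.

V_out ≈ 5.47 V

First combine the lower leg with the load: R2 ‖ R_L = 12.58 Ω.
Then V_out = V_in · R2'/(R1 + R2') = 8.97 × 12.58/20.64 = 5.467 V.
(Unloaded it would be 7.40 V; the load pulls it down.)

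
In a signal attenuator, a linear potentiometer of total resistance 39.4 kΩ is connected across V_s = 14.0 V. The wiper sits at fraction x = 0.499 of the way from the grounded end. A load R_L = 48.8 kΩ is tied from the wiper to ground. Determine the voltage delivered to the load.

V_out ≈ 5.81 V

Lower segment x·R_p = 19.66 kΩ; upper segment (1−x)·R_p = 19.74 kΩ.
R_L loads the lower segment: effective lower R = 14.01 kΩ.
Then V_out = V_s · 14.01/(19.74 + 14.01) = 5.813 V.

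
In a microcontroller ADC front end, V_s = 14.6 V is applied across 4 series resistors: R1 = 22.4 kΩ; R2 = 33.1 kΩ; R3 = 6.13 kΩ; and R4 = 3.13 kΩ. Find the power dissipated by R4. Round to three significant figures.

ΣR = 64.76 kΩ → I = 14.6/64.76 = 0.2254 mA.
P(R4) = I²·R4 = (0.2254)² × 3.13 = 0.1591 mW.

P ≈ 0.159 mW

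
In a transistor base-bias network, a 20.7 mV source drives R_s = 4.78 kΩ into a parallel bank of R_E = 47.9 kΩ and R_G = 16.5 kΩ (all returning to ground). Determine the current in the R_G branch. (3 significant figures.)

I ≈ 0.903 µA

Equivalent of the parallel group: R_p = 12.27 kΩ.
V_A by voltage divider: V_A = 20.7 × 12.27/(4.78 + 12.27) = 14.90 mV.
I(R_G) = V_A / R_G = 14.90/16.5 = 0.9029 µA.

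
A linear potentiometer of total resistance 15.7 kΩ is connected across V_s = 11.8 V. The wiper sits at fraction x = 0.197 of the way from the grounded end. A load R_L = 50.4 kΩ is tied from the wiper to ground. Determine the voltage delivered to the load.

Split the track: R_lower = x·R_p = 3.093 kΩ, R_upper = (1−x)·R_p = 12.61 kΩ.
Lower segment in parallel with the load: 3.093 ‖ 50.4 = 2.914 kΩ.
Then V_out = V_s · 2.914/(12.61 + 2.914) = 2.215 V.

V_out ≈ 2.22 V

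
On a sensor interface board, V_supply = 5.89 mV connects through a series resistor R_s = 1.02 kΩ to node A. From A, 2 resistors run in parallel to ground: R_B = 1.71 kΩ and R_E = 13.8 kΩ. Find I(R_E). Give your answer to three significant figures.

I ≈ 0.256 µA

Parallel bank: R_p = 1/(1/1.71 + 1/13.8) = 1.521 kΩ.
V_A by voltage divider: V_A = 5.89 × 1.521/(1.02 + 1.521) = 3.526 mV.
I(R_E) = V_A / R_E = 3.526/13.8 = 0.2555 µA.
(Equivalently: I_total = 2.318 µA, then current-divider fraction G_k/ΣG = 0.1103.)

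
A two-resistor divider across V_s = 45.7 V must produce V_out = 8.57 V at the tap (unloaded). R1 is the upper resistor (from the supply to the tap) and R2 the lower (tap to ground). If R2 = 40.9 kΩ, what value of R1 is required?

Required fraction k = V_out/V_s = 0.1875.
Rearranging, R1 = R2·(1−k)/k = 40.9 × 4.333 = 177.2 kΩ.

R1 ≈ 177 kΩ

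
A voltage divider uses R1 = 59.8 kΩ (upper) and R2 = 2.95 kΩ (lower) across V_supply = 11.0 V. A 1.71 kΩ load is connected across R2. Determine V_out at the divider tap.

First combine the lower leg with the load: R2 ‖ R_L = 1.083 kΩ.
Then V_out = V_supply · R2'/(R1 + R2') = 11.0 × 1.083/60.88 = 0.1956 V.

V_out ≈ 0.196 V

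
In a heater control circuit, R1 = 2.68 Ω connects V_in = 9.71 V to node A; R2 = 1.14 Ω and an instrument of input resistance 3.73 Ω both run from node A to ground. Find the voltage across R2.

R2 ‖ R_L = (1.14 × 3.73)/(1.14 + 3.73) = 0.8731 Ω.
Voltage divider with the loaded lower leg: V_out = 9.71 × 0.8731/(2.68 + 0.8731) = 9.71 × 0.2457 = 2.386 V.
(Unloaded it would be 2.90 V; the load pulls it down.)

V_out ≈ 2.39 V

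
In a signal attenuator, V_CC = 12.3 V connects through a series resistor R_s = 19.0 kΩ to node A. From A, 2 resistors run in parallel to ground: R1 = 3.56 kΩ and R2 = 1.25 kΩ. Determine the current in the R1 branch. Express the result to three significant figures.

Equivalent of the parallel group: R_p = 0.9252 kΩ.
V_A = 12.3 × 0.9252/19.93 = 0.5711 V.
Branch current I = V_A/R1 = 0.5711/3.56 = 0.1604 mA.
(Check via current divider: I_total = 0.6173 mA; share G_k/ΣG = 0.2599 → same result.)

I ≈ 0.160 mA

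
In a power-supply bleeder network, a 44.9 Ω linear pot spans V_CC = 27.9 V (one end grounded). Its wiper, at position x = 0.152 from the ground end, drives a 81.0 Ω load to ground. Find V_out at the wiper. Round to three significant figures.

Lower segment x·R_p = 6.825 Ω; upper segment (1−x)·R_p = 38.08 Ω.
(x·R_p) ‖ R_L = 6.294 Ω.
Then V_out = V_CC · 6.294/(38.08 + 6.294) = 3.958 V.

V_out ≈ 3.96 V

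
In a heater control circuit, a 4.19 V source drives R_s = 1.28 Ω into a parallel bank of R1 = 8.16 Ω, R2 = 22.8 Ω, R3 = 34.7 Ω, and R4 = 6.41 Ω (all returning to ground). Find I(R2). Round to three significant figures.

I ≈ 0.127 A

Equivalent of the parallel group: R_p = 2.847 Ω.
V_A by voltage divider: V_A = 4.19 × 2.847/(1.28 + 2.847) = 2.890 V.
I(R2) = V_A / R2 = 2.890/22.8 = 0.1268 A.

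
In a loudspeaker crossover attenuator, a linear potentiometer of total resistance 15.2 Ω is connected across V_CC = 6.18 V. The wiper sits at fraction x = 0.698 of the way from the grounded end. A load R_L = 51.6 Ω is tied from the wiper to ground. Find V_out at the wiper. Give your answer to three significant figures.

Lower segment x·R_p = 10.61 Ω; upper segment (1−x)·R_p = 4.590 Ω.
Lower segment in parallel with the load: 10.61 ‖ 51.6 = 8.800 Ω.
V_out = 6.18 × 8.800/(4.590 + 8.800) = 4.061 V.
(Unloaded: V_out = x·V_CC = 4.31 V.)

V_out ≈ 4.06 V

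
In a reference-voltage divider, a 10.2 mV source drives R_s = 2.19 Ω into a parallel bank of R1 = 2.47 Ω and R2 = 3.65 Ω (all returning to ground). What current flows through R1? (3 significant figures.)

Combine the parallel branches: R_p = (1/2.47 + 1/3.65)⁻¹ = 1.473 Ω.
Node voltage V_A = V_CC · R_p/(R_s + R_p) = 10.2 × 0.4021 = 4.102 mV.
I(R1) = V_A / R1 = 4.102/2.47 = 1.661 mA.

I ≈ 1.66 mA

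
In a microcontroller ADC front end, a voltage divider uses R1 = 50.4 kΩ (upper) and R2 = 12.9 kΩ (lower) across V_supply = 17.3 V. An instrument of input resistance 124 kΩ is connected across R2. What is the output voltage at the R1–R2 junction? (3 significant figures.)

V_out ≈ 3.26 V

R2 ‖ R_L = (12.9 × 124)/(12.9 + 124) = 11.68 kΩ.
Voltage divider with the loaded lower leg: V_out = 17.3 × 11.68/(50.4 + 11.68) = 17.3 × 0.1882 = 3.256 V.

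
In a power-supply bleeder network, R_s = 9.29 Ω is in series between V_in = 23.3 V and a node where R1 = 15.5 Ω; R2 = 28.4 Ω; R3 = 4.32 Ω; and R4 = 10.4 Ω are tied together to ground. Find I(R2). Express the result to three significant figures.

I ≈ 0.165 A

Combine the parallel branches: R_p = (1/15.5 + 1/28.4 + 1/4.32 + 1/10.4)⁻¹ = 2.340 Ω.
Node voltage V_A = V_in · R_p/(R_s + R_p) = 23.3 × 0.2012 = 4.688 V.
I(R2) = V_A / R2 = 4.688/28.4 = 0.1651 A.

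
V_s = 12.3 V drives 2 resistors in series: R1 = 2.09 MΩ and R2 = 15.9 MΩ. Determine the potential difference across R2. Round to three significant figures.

V ≈ 10.9 V

ΣR = 2.09 + 15.9 = 17.99 MΩ.
Voltage divider: V = V_s · (15.90 / 17.99) = 12.3 × 0.8838 = 10.87 V.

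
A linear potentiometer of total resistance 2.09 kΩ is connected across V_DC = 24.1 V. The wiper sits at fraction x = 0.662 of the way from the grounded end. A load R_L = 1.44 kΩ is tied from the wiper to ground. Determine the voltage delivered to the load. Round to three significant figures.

V_out ≈ 12.0 V

Split the track: R_lower = x·R_p = 1.384 kΩ, R_upper = (1−x)·R_p = 0.7064 kΩ.
(x·R_p) ‖ R_L = 0.7056 kΩ.
Loaded-divider output: V_out = 24.1 × 0.4997 = 12.04 V.
(Unloaded: V_out = x·V_DC = 16.0 V.)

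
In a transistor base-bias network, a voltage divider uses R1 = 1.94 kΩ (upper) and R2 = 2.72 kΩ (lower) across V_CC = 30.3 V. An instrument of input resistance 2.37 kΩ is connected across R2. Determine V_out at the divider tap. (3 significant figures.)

R2 ‖ R_L = (2.72 × 2.37)/(2.72 + 2.37) = 1.266 kΩ.
Then V_out = V_CC · R2'/(R1 + R2') = 30.3 × 1.266/3.206 = 11.97 V.

V_out ≈ 12.0 V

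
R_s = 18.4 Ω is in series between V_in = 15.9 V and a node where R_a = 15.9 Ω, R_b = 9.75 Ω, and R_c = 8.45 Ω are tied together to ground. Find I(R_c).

Equivalent of the parallel group: R_p = 3.524 Ω.
V_A by voltage divider: V_A = 15.9 × 3.524/(18.4 + 3.524) = 2.555 V.
Branch current I = V_A/R_c = 2.555/8.45 = 0.3024 A.
(Equivalently: I_total = 0.7252 A, then current-divider fraction G_k/ΣG = 0.4170.)

I ≈ 0.302 A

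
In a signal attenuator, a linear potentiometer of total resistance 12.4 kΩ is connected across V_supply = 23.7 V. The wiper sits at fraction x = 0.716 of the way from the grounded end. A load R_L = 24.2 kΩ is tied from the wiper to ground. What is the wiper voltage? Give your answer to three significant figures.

Split the track: R_lower = x·R_p = 8.878 kΩ, R_upper = (1−x)·R_p = 3.522 kΩ.
(x·R_p) ‖ R_L = 6.495 kΩ.
V_out = 23.7 × 6.495/(3.522 + 6.495) = 15.37 V.
(Unloaded: V_out = x·V_supply = 17.0 V.)

V_out ≈ 15.4 V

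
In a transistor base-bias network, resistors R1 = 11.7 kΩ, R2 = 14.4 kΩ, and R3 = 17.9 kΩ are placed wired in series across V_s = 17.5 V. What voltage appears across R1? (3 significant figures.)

Total series resistance ΣR = 11.7 + 14.4 + 17.9 = 44.00 kΩ.
Voltage divider: V = V_s · (11.70 / 44.00) = 17.5 × 0.2659 = 4.653 V.

V ≈ 4.65 V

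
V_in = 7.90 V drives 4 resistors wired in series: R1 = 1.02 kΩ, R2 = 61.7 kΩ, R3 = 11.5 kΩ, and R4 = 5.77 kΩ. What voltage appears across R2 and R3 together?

Series total: ΣR = 1.02 + 61.7 + 11.5 + 5.77 = 79.99 kΩ.
R_{R2..R3} = 61.7 + 11.5 = 73.20 kΩ.
Voltage divider: V = V_in · (73.20 / 79.99) = 7.90 × 0.9151 = 7.229 V.

V ≈ 7.23 V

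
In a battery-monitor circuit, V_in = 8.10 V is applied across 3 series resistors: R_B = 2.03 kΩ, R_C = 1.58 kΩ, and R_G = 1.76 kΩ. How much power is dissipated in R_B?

P ≈ 4.62 mW

ΣR = 5.370 kΩ → I = 8.10/5.370 = 1.508 mA.
P = I²R = 2.275 × 2.03 = 4.619 mW.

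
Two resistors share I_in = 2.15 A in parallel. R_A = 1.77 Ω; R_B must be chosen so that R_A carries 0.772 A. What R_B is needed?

In a two-way split, I_A/I_in = R_B/(R_A + R_B).
With f = 0.3591, R_B = R_A · f/(1−f) = 1.77 × 0.5602 = 0.9916 Ω.

R_B ≈ 0.992 Ω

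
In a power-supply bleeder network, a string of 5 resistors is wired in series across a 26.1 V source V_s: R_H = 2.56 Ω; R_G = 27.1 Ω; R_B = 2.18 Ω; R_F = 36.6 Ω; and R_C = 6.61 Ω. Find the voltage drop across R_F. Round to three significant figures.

V ≈ 12.7 V

ΣR = 2.56 + 27.1 + 2.18 + 36.6 + 6.61 = 75.05 Ω.
V = V_s · R/ΣR = 26.1 × 0.4877 = 12.73 V.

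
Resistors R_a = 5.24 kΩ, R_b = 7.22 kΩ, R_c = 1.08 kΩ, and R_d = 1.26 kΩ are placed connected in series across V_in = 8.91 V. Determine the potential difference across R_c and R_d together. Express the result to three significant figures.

ΣR = 5.24 + 7.22 + 1.08 + 1.26 = 14.80 kΩ.
R_{R_c..R_d} = 1.08 + 1.26 = 2.340 kΩ.
V = V_in · R/ΣR = 8.91 × 0.1581 = 1.409 V.

V ≈ 1.41 V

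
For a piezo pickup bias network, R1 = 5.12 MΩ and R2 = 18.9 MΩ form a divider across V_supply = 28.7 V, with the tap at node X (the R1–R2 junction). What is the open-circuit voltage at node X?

Open-circuit (no load on X): V_th = V_supply · R2/(R1 + R2) = 28.7 × 18.9/(5.120 + 18.9) = 22.58 V.

V_th ≈ 22.6 V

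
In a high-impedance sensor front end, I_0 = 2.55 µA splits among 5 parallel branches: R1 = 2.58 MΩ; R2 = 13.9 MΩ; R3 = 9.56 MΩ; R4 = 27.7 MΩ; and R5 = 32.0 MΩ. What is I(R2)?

I ≈ 0.291 µA

Total conductance ΣG = 1/2.58 + 1/13.9 + 1/9.56 + 1/27.7 + 1/32.0 = 0.6315 (units of 1/MΩ).
R2 takes the fraction G_k/ΣG = 0.07194/0.6315 = 0.1139, so I = 2.55 × 0.1139 = 0.2905 µA.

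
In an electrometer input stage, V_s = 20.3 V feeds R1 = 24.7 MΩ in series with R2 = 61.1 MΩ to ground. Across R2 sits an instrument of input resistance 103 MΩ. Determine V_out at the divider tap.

V_out ≈ 12.3 V

The load sits in parallel with R2, giving an effective lower resistance R2' = R2·R_L/(R2+R_L) = 38.35 MΩ.
Then V_out = V_s · R2'/(R1 + R2') = 20.3 × 38.35/63.05 = 12.35 V.
(Unloaded it would be 14.5 V; the load pulls it down.)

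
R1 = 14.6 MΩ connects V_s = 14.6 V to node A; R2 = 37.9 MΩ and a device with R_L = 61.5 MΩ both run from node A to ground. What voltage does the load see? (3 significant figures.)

V_out ≈ 9.00 V

First combine the lower leg with the load: R2 ‖ R_L = 23.45 MΩ.
Voltage divider with the loaded lower leg: V_out = 14.6 × 23.45/(14.6 + 23.45) = 14.6 × 0.6163 = 8.998 V.
(Unloaded it would be 10.5 V; the load pulls it down.)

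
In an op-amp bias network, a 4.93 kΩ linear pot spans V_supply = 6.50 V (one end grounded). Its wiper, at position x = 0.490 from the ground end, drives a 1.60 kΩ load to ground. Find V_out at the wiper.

Lower segment x·R_p = 2.416 kΩ; upper segment (1−x)·R_p = 2.514 kΩ.
Lower segment in parallel with the load: 2.416 ‖ 1.60 = 0.9625 kΩ.
Loaded-divider output: V_out = 6.50 × 0.2768 = 1.799 V.

V_out ≈ 1.80 V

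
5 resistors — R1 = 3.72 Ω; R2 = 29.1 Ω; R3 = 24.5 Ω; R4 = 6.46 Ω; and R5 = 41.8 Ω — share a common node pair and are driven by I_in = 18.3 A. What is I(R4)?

Conductances: ΣG = 1/3.72 + 1/29.1 + 1/24.5 + 1/6.46 + 1/41.8 = 0.5227 (1/Ω).
By the current-divider rule, I = I_in · G_k/ΣG = 18.3 × 0.2961 = 5.419 A.

I ≈ 5.42 A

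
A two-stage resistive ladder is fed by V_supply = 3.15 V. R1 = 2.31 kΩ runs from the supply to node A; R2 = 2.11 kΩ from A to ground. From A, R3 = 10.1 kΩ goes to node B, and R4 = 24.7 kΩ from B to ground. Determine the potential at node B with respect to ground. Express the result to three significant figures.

The second stage (R3 + R4 = 34.80 kΩ) loads node A in parallel with R2.
R2 ‖ (R3+R4) = 1.989 kΩ.
So V_A = 3.15 × 0.4627 = 1.458 V.
V_B = V_A × 0.7098 = 1.035 V.

V_B ≈ 1.03 V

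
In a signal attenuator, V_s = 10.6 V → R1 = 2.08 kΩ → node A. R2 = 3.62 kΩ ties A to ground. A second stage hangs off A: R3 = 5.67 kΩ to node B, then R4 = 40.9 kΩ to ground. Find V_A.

Node A sees R2 in parallel with the series input of stage 2, R3 + R4 = 46.57 kΩ.
Effective lower resistance at A: R2 ‖ 46.57 = 3.359 kΩ.
First divider: V_A = V_s · 3.359/(2.08 + 3.359) = 6.546 V.

V_A ≈ 6.55 V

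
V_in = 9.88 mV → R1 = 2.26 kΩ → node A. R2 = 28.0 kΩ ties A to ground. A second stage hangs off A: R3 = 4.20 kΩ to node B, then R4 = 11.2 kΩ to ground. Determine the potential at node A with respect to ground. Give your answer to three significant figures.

V_A ≈ 8.05 mV

Node A sees R2 in parallel with the series input of stage 2, R3 + R4 = 15.40 kΩ.
R2 ‖ (R3+R4) = 9.935 kΩ.
So V_A = 9.88 × 0.8147 = 8.049 mV.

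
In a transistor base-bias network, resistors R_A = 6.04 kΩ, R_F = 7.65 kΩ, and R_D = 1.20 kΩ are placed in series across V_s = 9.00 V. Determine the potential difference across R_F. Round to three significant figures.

V ≈ 4.62 V

Total series resistance ΣR = 6.04 + 7.65 + 1.20 = 14.89 kΩ.
Voltage divider: V = V_s · (7.650 / 14.89) = 9.00 × 0.5138 = 4.624 V.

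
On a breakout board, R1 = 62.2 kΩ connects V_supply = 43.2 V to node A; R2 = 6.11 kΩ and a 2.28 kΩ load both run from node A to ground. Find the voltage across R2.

V_out ≈ 1.12 V

First combine the lower leg with the load: R2 ‖ R_L = 1.660 kΩ.
Now apply the divider: V_out = 43.2 × 0.02600 = 1.123 V.
(Unloaded it would be 3.86 V; the load pulls it down.)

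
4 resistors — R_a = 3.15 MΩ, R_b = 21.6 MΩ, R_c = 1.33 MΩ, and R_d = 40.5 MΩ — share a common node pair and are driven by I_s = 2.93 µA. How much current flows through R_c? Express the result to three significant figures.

I ≈ 1.93 µA

ΣG = 1/3.15 + 1/21.6 + 1/1.33 + 1/40.5 = 1.140.
By the current-divider rule, I = I_s · G_k/ΣG = 2.93 × 0.6594 = 1.932 µA.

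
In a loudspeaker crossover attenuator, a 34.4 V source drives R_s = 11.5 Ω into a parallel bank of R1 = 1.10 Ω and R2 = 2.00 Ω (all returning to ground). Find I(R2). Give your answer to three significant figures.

Equivalent of the parallel group: R_p = 0.7097 Ω.
V_A by voltage divider: V_A = 34.4 × 0.7097/(11.5 + 0.7097) = 1.999 V.
Branch current I = V_A/R2 = 1.999/2.00 = 0.9997 A.
(Check via current divider: I_total = 2.817 A; share G_k/ΣG = 0.3548 → same result.)

I ≈ 1.00 A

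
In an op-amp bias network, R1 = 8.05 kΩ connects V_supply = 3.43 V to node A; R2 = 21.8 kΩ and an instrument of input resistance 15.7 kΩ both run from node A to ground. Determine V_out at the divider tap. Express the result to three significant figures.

V_out ≈ 1.82 V

First combine the lower leg with the load: R2 ‖ R_L = 9.127 kΩ.
Then V_out = V_supply · R2'/(R1 + R2') = 3.43 × 9.127/17.18 = 1.823 V.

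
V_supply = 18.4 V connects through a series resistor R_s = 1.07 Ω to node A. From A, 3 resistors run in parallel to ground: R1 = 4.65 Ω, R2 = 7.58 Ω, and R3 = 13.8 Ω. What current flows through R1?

I ≈ 2.73 A

Parallel bank: R_p = 1/(1/4.65 + 1/7.58 + 1/13.8) = 2.384 Ω.
Node voltage V_A = V_supply · R_p/(R_s + R_p) = 18.4 × 0.6902 = 12.70 V.
I(R1) = V_A / R1 = 12.70/4.65 = 2.731 A.
(Equivalently: I_total = 5.327 A, then current-divider fraction G_k/ΣG = 0.5127.)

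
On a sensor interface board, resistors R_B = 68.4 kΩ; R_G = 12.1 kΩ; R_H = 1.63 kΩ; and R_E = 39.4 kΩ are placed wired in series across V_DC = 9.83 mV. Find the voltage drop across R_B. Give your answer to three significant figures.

Total series resistance ΣR = 68.4 + 12.1 + 1.63 + 39.4 = 121.5 kΩ.
V = V_DC · R/ΣR = 9.83 × 0.5628 = 5.533 mV.

V ≈ 5.53 mV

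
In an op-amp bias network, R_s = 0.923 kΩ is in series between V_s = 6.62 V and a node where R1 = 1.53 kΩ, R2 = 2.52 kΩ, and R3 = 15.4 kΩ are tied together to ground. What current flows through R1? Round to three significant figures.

Parallel bank: R_p = 1/(1/1.53 + 1/2.52 + 1/15.4) = 0.8966 kΩ.
V_A by voltage divider: V_A = 6.62 × 0.8966/(0.923 + 0.8966) = 3.262 V.
Branch current I = V_A/R1 = 3.262/1.53 = 2.132 mA.

I ≈ 2.13 mA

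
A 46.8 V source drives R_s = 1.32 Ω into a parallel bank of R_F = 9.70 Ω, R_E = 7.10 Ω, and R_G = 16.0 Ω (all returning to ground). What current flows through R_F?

I ≈ 3.44 A

Combine the parallel branches: R_p = (1/9.70 + 1/7.10 + 1/16.0)⁻¹ = 3.263 Ω.
Node voltage V_A = V_DC · R_p/(R_s + R_p) = 46.8 × 0.7120 = 33.32 V.
I(R_F) = V_A / R_F = 33.32/9.70 = 3.435 A.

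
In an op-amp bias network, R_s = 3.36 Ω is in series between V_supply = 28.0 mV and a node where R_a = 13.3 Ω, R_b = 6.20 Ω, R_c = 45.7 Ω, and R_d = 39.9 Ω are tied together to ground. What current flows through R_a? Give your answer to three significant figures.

I ≈ 1.08 mA

Equivalent of the parallel group: R_p = 3.528 Ω.
Node voltage V_A = V_supply · R_p/(R_s + R_p) = 28.0 × 0.5122 = 14.34 mV.
I(R_a) = V_A / R_a = 14.34/13.3 = 1.078 mA.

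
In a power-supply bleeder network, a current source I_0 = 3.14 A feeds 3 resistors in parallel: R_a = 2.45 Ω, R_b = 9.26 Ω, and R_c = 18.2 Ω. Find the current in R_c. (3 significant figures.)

I ≈ 0.302 A

ΣG = 1/2.45 + 1/9.26 + 1/18.2 = 0.5711.
By the current-divider rule, I = I_0 · G_k/ΣG = 3.14 × 0.09621 = 0.3021 A.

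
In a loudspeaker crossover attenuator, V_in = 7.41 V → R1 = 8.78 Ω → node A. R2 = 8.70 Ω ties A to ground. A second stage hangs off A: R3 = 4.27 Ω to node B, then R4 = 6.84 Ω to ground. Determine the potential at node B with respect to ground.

V_B ≈ 1.63 V

Looking into the second stage from A: R3 + R4 = 11.11 Ω appears in parallel with R2.
Effective lower resistance at A: R2 ‖ 11.11 = 4.879 Ω.
So V_A = 7.41 × 0.3572 = 2.647 V.
Stage 2 is unloaded, so V_B = V_A · R4/(R3+R4) = 2.647 × 6.84/11.11 = 1.630 V.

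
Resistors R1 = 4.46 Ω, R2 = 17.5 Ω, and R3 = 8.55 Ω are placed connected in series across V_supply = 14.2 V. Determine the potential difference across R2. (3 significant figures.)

Series total: ΣR = 4.46 + 17.5 + 8.55 = 30.51 Ω.
By the voltage-divider rule, V = 14.2 × 17.50/30.51 = 8.145 V.

V ≈ 8.14 V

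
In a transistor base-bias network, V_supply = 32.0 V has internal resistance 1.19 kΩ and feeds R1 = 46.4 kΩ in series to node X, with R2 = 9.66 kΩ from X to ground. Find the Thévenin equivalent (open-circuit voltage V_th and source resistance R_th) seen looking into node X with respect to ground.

V_th ≈ 5.40 V, R_th ≈ 8.03 kΩ

R1' = 1.19 + 46.4 = 47.59 kΩ (source resistance + R1).
With X open, the divider is unloaded: V_th = 32.0 × 9.66/57.25 = 5.399 V.
Zeroing V_supply shorts the top of R1' to ground, so R_th = R1' ‖ R2 = 8.030 kΩ.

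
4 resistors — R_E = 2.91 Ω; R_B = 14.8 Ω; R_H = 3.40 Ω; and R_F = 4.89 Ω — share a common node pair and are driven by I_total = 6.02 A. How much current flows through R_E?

ΣG = 1/2.91 + 1/14.8 + 1/3.40 + 1/4.89 = 0.9098.
R_E takes the fraction G_k/ΣG = 0.3436/0.9098 = 0.3777, so I = 6.02 × 0.3777 = 2.274 A.

I ≈ 2.27 A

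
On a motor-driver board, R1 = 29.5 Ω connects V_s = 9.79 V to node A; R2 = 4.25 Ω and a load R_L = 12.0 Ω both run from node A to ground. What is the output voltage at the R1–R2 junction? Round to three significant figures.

V_out ≈ 0.941 V

First combine the lower leg with the load: R2 ‖ R_L = 3.138 Ω.
Voltage divider with the loaded lower leg: V_out = 9.79 × 3.138/(29.5 + 3.138) = 9.79 × 0.09616 = 0.9414 V.
(Unloaded it would be 1.23 V; the load pulls it down.)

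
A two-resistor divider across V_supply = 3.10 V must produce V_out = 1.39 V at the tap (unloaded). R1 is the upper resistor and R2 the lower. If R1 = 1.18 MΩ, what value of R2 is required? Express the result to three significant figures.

R2 ≈ 0.959 MΩ

The divider ratio is R2/(R1+R2) = 1.39/3.10 = 0.4484.
So R2 = R1 · V_out/(V_supply − V_out) = 1.18 × 1.39/(3.10 − 1.39) = 1.18 × 0.8129 = 0.9592 MΩ.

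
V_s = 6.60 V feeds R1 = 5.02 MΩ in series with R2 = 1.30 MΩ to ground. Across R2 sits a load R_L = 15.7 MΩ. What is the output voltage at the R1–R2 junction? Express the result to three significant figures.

V_out ≈ 1.27 V

R2 ‖ R_L = (1.30 × 15.7)/(1.30 + 15.7) = 1.201 MΩ.
Then V_out = V_s · R2'/(R1 + R2') = 6.60 × 1.201/6.221 = 1.274 V.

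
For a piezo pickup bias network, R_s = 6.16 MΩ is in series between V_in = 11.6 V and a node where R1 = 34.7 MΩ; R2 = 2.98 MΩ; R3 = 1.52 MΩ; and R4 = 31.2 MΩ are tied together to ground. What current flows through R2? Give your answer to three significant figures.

Parallel bank: R_p = 1/(1/34.7 + 1/2.98 + 1/1.52 + 1/31.2) = 0.9485 MΩ.
Node voltage V_A = V_in · R_p/(R_s + R_p) = 11.6 × 0.1334 = 1.548 V.
I(R2) = V_A / R2 = 1.548/2.98 = 0.5194 µA.
(Equivalently: I_total = 1.632 µA, then current-divider fraction G_k/ΣG = 0.3183.)

I ≈ 0.519 µA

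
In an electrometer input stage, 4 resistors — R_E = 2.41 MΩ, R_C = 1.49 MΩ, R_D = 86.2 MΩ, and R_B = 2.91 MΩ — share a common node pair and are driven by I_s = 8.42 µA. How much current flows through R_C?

I ≈ 3.92 µA

Conductances: ΣG = 1/2.41 + 1/1.49 + 1/86.2 + 1/2.91 = 1.441 (1/MΩ).
Current divider: I(R_C) = I_s · G_k/ΣG = 8.42 × (0.6711/1.441) = 8.42 × 0.4656 = 3.921 µA.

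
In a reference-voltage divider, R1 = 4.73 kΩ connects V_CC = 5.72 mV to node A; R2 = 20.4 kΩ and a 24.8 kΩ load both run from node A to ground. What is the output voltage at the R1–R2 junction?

The load sits in parallel with R2, giving an effective lower resistance R2' = R2·R_L/(R2+R_L) = 11.19 kΩ.
Now apply the divider: V_out = 5.72 × 0.7029 = 4.021 mV.

V_out ≈ 4.02 mV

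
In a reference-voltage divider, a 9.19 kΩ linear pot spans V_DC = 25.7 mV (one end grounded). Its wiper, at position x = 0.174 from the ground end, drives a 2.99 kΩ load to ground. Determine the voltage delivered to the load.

V_out ≈ 3.10 mV

Lower segment x·R_p = 1.599 kΩ; upper segment (1−x)·R_p = 7.591 kΩ.
(x·R_p) ‖ R_L = 1.042 kΩ.
Then V_out = V_DC · 1.042/(7.591 + 1.042) = 3.102 mV.
(Unloaded: V_out = x·V_DC = 4.47 mV.)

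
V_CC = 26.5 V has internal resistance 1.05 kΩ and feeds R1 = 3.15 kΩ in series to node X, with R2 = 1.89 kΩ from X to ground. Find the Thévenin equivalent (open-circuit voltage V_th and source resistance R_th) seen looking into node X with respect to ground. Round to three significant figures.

R1' = 1.05 + 3.15 = 4.200 kΩ (source resistance + R1).
Open-circuit (no load on X): V_th = V_CC · R2/(R1' + R2) = 26.5 × 1.89/(4.200 + 1.89) = 8.224 V.
With V_CC suppressed (replaced by a short), R_th = R1' ‖ R2 = (4.200 × 1.89)/(4.200 + 1.89) = 1.303 kΩ.

V_th ≈ 8.22 V, R_th ≈ 1.30 kΩ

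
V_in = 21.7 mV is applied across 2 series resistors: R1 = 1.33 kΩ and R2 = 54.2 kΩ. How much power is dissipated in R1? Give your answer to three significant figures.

ΣR = 55.53 kΩ → I = 21.7/55.53 = 0.3908 µA.
P = I²R = 0.1527 × 1.33 = 0.2031 nW.

P ≈ 0.203 nW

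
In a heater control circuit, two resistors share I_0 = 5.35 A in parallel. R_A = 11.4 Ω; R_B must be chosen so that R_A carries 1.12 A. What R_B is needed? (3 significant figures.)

R_B ≈ 3.02 Ω

In a two-way split, I_A/I_0 = R_B/(R_A + R_B).
1.12/5.35 = R_B/(R_A + R_B) → R_B = R_A · (0.2093)/(1 − 0.2093) = 11.4 × 0.2648 = 3.018 Ω.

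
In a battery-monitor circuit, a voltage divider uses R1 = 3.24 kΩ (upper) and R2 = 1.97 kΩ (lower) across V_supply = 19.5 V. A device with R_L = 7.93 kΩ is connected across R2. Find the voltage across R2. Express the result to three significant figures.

V_out ≈ 6.39 V

R2 ‖ R_L = (1.97 × 7.93)/(1.97 + 7.93) = 1.578 kΩ.
Voltage divider with the loaded lower leg: V_out = 19.5 × 1.578/(3.24 + 1.578) = 19.5 × 0.3275 = 6.387 V.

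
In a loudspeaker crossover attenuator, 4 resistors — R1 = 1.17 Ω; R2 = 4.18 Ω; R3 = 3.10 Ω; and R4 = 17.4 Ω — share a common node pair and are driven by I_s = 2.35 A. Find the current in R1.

I ≈ 1.36 A

Conductances: ΣG = 1/1.17 + 1/4.18 + 1/3.10 + 1/17.4 = 1.474 (1/Ω).
By the current-divider rule, I = I_s · G_k/ΣG = 2.35 × 0.5799 = 1.363 A.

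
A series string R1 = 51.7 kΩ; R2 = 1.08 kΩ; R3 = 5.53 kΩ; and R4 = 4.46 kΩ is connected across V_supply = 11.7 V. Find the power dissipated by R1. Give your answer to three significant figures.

The common current is I = 11.7/62.77 = 0.1864 mA.
V(R1) = I·R = 9.637 V; P = V·I = 9.637 × 0.1864 = 1.796 mW.

P ≈ 1.80 mW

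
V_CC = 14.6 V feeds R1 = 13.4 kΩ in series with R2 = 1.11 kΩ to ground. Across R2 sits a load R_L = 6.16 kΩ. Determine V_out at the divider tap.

R2 ‖ R_L = (1.11 × 6.16)/(1.11 + 6.16) = 0.9405 kΩ.
Now apply the divider: V_out = 14.6 × 0.06558 = 0.9575 V.
(Unloaded it would be 1.12 V; the load pulls it down.)

V_out ≈ 0.958 V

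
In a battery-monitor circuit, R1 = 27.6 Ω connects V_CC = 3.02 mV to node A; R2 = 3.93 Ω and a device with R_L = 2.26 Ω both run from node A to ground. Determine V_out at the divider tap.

V_out ≈ 0.149 mV

The load sits in parallel with R2, giving an effective lower resistance R2' = R2·R_L/(R2+R_L) = 1.435 Ω.
Then V_out = V_CC · R2'/(R1 + R2') = 3.02 × 1.435/29.03 = 0.1492 mV.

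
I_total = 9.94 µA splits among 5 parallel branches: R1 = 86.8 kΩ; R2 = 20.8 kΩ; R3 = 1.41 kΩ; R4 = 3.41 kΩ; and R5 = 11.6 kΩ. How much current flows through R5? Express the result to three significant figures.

Total conductance ΣG = 1/86.8 + 1/20.8 + 1/1.41 + 1/3.41 + 1/11.6 = 1.148 (units of 1/kΩ).
By the current-divider rule, I = I_total · G_k/ΣG = 9.94 × 0.07507 = 0.7462 µA.

I ≈ 0.746 µA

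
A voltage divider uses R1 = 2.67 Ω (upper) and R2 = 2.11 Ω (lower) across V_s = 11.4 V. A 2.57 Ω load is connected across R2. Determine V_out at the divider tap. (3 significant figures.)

V_out ≈ 3.45 V

First combine the lower leg with the load: R2 ‖ R_L = 1.159 Ω.
Now apply the divider: V_out = 11.4 × 0.3026 = 3.450 V.
(Unloaded it would be 5.03 V; the load pulls it down.)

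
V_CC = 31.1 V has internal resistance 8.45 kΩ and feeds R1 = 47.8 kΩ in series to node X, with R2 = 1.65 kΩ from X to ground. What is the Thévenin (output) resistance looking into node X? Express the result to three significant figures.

R1' = 8.45 + 47.8 = 56.25 kΩ (source resistance + R1).
Looking into X with the source shorted: R_th = R1'·R2/(R1'+R2) = 56.25 × 1.65/57.90 = 1.603 kΩ.

R_th ≈ 1.60 kΩ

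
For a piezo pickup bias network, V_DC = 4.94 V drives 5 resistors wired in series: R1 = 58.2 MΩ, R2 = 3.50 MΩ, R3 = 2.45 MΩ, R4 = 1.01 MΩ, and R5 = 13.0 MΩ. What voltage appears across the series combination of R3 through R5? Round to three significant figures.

Series total: ΣR = 58.2 + 3.50 + 2.45 + 1.01 + 13.0 = 78.16 MΩ.
R_{R3..R5} = 2.45 + 1.01 + 13.0 = 16.46 MΩ.
Voltage divider: V = V_DC · (16.46 / 78.16) = 4.94 × 0.2106 = 1.040 V.

V ≈ 1.04 V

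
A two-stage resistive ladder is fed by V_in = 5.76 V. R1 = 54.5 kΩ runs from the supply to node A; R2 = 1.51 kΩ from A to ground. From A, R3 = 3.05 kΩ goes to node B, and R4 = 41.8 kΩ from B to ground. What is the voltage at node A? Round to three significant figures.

V_A ≈ 0.150 V

Looking into the second stage from A: R3 + R4 = 44.85 kΩ appears in parallel with R2.
R2 ‖ (R3+R4) = 1.461 kΩ.
First divider: V_A = V_in · 1.461/(54.5 + 1.461) = 0.1504 V.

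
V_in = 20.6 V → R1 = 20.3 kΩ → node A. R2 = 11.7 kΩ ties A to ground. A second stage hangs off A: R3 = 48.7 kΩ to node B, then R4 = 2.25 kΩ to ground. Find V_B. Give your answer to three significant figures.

Node A sees R2 in parallel with the series input of stage 2, R3 + R4 = 50.95 kΩ.
Effective lower resistance at A: R2 ‖ 50.95 = 9.515 kΩ.
So V_A = 20.6 × 0.3191 = 6.574 V.
Then the unloaded second divider: V_B = V_A × R4/(R3+R4) = 6.574 × 0.04416 = 0.2903 V.

V_B ≈ 0.290 V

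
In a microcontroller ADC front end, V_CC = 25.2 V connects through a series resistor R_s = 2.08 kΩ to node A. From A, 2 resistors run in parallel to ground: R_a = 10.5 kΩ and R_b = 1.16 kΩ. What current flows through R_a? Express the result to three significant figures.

Equivalent of the parallel group: R_p = 1.045 kΩ.
V_A by voltage divider: V_A = 25.2 × 1.045/(2.08 + 1.045) = 8.425 V.
Branch current I = V_A/R_a = 8.425/10.5 = 0.8024 mA.

I ≈ 0.802 mA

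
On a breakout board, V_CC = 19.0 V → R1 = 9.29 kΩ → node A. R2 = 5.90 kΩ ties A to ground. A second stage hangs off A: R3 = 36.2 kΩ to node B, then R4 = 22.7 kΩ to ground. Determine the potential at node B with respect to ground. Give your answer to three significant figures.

V_B ≈ 2.68 V

The second stage (R3 + R4 = 58.90 kΩ) loads node A in parallel with R2.
R2 ‖ (R3+R4) = 5.363 kΩ.
V_A = 19.0 × 5.363/(9.29 + 5.363) = 6.954 V.
Stage 2 is unloaded, so V_B = V_A · R4/(R3+R4) = 6.954 × 22.7/58.90 = 2.680 V.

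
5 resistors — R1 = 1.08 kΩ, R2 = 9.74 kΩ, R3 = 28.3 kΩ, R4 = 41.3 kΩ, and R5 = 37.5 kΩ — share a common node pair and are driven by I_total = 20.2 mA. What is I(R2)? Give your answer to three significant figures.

I ≈ 1.86 mA

Conductances: ΣG = 1/1.08 + 1/9.74 + 1/28.3 + 1/41.3 + 1/37.5 = 1.115 (1/kΩ).
R2 takes the fraction G_k/ΣG = 0.1027/1.115 = 0.09210, so I = 20.2 × 0.09210 = 1.860 mA.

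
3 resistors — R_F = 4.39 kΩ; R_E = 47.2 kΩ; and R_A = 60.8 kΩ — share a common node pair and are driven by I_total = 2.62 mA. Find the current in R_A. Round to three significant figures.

Total conductance ΣG = 1/4.39 + 1/47.2 + 1/60.8 = 0.2654 (units of 1/kΩ).
Current divider: I(R_A) = I_total · G_k/ΣG = 2.62 × (0.01645/0.2654) = 2.62 × 0.06197 = 0.1624 mA.

I ≈ 0.162 mA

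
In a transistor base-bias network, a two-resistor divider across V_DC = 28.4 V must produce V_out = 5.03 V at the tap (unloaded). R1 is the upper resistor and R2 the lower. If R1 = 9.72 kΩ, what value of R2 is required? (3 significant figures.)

R2 ≈ 2.09 kΩ

Required fraction k = V_out/V_DC = 0.1771.
Rearranging, R2 = R1·k/(1−k) = 9.72 × 0.2152 = 2.092 kΩ.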